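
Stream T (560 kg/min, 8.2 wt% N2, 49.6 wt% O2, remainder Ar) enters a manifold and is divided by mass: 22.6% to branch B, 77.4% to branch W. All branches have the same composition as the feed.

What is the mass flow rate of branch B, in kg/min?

Branch B flow = 0.226×560 = 126.56 kg/min.

126.6 kg/min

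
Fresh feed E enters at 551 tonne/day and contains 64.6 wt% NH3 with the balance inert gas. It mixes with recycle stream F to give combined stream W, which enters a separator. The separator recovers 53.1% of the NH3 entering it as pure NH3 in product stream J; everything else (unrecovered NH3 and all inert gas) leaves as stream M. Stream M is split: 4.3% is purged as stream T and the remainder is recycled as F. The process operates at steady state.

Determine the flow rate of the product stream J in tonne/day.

342.9 tonne/day

NH3 in W: m_A = 551×0.646 + (1−0.043)·(1−0.531)·m_A, so m_A = 355.95/0.5512 = 645.8 tonne/day.
Product J = 0.531×645.8 = 342.92 tonne/day.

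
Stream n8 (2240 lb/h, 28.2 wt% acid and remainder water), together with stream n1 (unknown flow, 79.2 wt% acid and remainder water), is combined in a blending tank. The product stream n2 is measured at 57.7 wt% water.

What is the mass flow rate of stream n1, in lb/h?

Let n1 be the unknown flow. Total out = 2240 + n1.
water balance: 1608.3 + 0.208·n1 = 0.577·(2240 + n1)
(0.208 − 0.577)·n1 = 0.577×2240 − 1608.3 = -315.84
n1 = -315.84 / -0.369 = 855.93 lb/h

855.9 lb/h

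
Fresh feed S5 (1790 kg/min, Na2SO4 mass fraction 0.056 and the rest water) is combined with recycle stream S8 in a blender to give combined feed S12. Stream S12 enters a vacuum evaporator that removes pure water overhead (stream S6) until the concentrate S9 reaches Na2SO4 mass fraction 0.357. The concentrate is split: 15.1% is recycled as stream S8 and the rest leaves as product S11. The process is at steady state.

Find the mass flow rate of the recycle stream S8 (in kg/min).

49.94 kg/min

Overall Na2SO4 balance (none leaves overhead): Na2SO4 in fresh feed = Na2SO4 in product, i.e. 1790×0.056 = (1−0.151)·S9·0.357.
S9 = 100.24/(0.357×0.849) = 330.72 kg/min.
Recycle S8 = 0.151×330.72 = 49.939 kg/min.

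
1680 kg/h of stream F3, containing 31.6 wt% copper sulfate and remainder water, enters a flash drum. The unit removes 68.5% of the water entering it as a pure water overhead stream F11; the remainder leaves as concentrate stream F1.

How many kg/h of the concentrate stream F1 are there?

water entering = 1680×0.684 = 1149.1 kg/h; overhead removed = 0.685×1149.1 = 787.15 kg/h.
Concentrate = 1680 − 787.15 = 892.85 kg/h.

892.9 kg/h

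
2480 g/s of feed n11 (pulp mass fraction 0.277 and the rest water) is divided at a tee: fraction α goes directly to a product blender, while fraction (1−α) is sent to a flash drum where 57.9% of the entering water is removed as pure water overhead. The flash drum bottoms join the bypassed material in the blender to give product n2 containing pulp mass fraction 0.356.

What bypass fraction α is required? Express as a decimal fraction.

All 2480×0.277 = 686.96 g/s of pulp reaches n2, so n2 = 686.96/0.356 = 1929.7 g/s and vapour = 550.34 g/s.
The evaporator receives (1−α)·2480 of feed at 0.723 water and removes 0.579 of that water:
0.579×0.723×(1−α)×2480 = 550.34
(1−α) = 550.34/1038.2 = 0.5301;  α = 0.4699.

0.470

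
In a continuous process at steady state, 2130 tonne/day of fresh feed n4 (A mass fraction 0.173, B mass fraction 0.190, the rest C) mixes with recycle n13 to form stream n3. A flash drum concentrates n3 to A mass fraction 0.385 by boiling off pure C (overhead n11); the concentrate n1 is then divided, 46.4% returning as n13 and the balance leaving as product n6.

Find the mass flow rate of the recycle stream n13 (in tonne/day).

828.5 tonne/day

Overall A balance (none leaves overhead): A in fresh feed = A in product, i.e. 2130×0.173 = (1−0.464)·n1·0.385.
n1 = 368.49/(0.385×0.536) = 1785.7 tonne/day.
Recycle n13 = 0.464×1785.7 = 828.55 tonne/day.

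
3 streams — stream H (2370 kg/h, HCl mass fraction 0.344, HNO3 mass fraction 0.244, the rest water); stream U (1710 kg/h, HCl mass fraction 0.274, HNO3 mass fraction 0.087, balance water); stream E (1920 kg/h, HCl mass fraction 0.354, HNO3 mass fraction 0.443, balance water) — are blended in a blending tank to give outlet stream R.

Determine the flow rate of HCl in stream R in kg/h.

1964 kg/h

HCl out = HCl in = 2370×0.344 + 1710×0.274 + 1920×0.354 = 1963.5 kg/h.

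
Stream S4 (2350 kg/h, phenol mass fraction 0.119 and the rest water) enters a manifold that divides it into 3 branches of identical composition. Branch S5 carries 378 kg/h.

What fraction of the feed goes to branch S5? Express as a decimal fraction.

0.161

Fraction to S5 = 378/2350 = 0.1609.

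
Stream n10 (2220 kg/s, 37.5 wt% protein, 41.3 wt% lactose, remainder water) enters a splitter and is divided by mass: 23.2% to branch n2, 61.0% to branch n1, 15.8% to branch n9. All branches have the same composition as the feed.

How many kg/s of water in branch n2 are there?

109.2 kg/s

Branch n2 total = 0.232×2220 = 515.04 kg/s.
water in n2 = 0.212×515.04 = 109.19 kg/s.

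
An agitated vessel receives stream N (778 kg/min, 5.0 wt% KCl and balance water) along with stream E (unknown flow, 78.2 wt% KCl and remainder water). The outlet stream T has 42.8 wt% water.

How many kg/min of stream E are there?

Let E be the unknown flow. Total out = 778 + E.
water balance: 739.1 + 0.218·E = 0.428·(778 + E)
(0.218 − 0.428)·E = 0.428×778 − 739.1 = -406.12
E = -406.12 / -0.210 = 1933.9 kg/min

1934 kg/min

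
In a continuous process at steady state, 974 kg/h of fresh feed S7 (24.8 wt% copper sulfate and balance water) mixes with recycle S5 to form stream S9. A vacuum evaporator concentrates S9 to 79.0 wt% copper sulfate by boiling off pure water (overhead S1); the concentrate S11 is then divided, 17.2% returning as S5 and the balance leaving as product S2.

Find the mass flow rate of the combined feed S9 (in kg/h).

Overall copper sulfate balance (none leaves overhead): copper sulfate in fresh feed = copper sulfate in product, i.e. 974×0.248 = (1−0.172)·S11·0.790.
S11 = 241.55/(0.790×0.828) = 369.28 kg/h.
Recycle S5 = 0.172×369.28 = 63.516 kg/h.
Combined feed S9 = 974 + 63.516 = 1037.5 kg/h.

1038 kg/h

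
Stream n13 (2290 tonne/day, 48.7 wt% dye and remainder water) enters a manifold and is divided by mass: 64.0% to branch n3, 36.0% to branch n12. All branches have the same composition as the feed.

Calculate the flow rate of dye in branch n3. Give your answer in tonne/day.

Branch n3 total = 0.640×2290 = 1465.6 tonne/day.
dye in n3 = 0.487×1465.6 = 713.75 tonne/day.

713.7 tonne/day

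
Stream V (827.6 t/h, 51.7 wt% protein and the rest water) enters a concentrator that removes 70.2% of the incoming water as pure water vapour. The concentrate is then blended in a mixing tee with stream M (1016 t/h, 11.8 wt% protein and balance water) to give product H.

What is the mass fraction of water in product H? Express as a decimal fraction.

0.650

Vapour removed = 0.702×0.483×827.6 = 280.61 t/h; concentrate = 546.99 t/h.
water reaching the mixer = 119.12 (from concentrate) + 1016×0.882 = 1015.2 t/h.
Product flow = 546.99 + 1016 = 1563 t/h; water fraction = 0.650.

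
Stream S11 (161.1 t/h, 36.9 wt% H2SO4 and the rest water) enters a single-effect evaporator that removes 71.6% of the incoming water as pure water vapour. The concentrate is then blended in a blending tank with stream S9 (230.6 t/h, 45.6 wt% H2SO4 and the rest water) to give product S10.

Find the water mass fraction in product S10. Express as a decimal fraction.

Vapour removed = 0.716×0.631×161.1 = 72.784 t/h; concentrate = 88.316 t/h.
water reaching the mixer = 28.87 (from concentrate) + 230.6×0.544 = 154.32 t/h.
Product flow = 88.316 + 230.6 = 318.92 t/h; water fraction = 0.4839.

0.4839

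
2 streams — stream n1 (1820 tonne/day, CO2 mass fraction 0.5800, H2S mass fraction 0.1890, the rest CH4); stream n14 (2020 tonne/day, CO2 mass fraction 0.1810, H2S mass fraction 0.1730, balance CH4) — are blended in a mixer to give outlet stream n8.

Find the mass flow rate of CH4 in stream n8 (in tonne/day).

CH4 out = CH4 in = 1820×0.231 + 2020×0.646 = 1725.3 tonne/day.

1725 tonne/day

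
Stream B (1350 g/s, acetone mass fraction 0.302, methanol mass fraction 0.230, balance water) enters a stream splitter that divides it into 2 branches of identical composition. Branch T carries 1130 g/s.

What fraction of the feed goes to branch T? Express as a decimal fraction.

0.837

Fraction to T = 1130/1350 = 0.8370.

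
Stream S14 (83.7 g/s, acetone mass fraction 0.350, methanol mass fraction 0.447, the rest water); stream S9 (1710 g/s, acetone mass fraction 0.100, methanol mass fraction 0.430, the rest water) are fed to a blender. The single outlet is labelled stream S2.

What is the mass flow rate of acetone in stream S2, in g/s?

200.3 g/s

acetone out = acetone in = 83.7×0.350 + 1710×0.100 = 200.29 g/s.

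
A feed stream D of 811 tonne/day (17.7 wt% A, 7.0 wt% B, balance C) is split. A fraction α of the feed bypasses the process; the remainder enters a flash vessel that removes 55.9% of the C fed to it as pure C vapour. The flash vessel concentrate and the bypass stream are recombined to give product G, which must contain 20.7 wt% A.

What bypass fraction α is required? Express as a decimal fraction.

0.656

All 811×0.177 = 143.55 tonne/day of A reaches G, so G = 143.55/0.207 = 693.46 tonne/day and vapour = 117.54 tonne/day.
The evaporator receives (1−α)·811 of feed at 0.753 C and removes 0.559 of that C:
0.559×0.753×(1−α)×811 = 117.54
(1−α) = 117.54/341.37 = 0.3443;  α = 0.6557.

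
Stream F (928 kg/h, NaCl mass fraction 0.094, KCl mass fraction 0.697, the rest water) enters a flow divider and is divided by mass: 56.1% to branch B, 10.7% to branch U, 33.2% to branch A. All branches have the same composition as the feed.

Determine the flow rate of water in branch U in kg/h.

20.75 kg/h

Branch U total = 0.107×928 = 99.296 kg/h.
water in U = 0.209×99.296 = 20.753 kg/h.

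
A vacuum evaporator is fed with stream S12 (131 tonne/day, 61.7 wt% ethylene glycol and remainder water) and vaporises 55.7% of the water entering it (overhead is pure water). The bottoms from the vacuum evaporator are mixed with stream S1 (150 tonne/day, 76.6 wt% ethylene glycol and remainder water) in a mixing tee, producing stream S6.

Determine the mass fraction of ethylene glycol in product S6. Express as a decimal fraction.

0.7735

Vapour removed = 0.557×0.383×131 = 27.946 tonne/day; concentrate = 103.05 tonne/day.
ethylene glycol reaching the mixer = 80.827 (from concentrate) + 150×0.766 = 195.73 tonne/day.
Product flow = 103.05 + 150 = 253.05 tonne/day; ethylene glycol fraction = 0.7735.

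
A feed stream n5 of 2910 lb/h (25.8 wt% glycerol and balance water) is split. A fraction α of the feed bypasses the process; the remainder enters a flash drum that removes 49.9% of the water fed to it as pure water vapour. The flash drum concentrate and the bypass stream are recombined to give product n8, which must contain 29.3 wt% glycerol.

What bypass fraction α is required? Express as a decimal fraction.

0.677

All 2910×0.258 = 750.78 lb/h of glycerol reaches n8, so n8 = 750.78/0.293 = 2562.4 lb/h and vapour = 347.61 lb/h.
The evaporator receives (1−α)·2910 of feed at 0.742 water and removes 0.499 of that water:
0.499×0.742×(1−α)×2910 = 347.61
(1−α) = 347.61/1077.5 = 0.3226;  α = 0.6774.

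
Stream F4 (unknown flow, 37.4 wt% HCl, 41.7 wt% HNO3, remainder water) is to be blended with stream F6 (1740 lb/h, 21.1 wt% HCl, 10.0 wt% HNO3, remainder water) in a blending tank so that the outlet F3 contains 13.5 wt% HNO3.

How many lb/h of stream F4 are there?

Let F4 be the unknown flow. Total out = 1740 + F4.
HNO3 balance: 174 + 0.417·F4 = 0.135·(1740 + F4)
(0.417 − 0.135)·F4 = 0.135×1740 − 174 = 60.9
F4 = 60.9 / 0.282 = 215.96 lb/h

216 lb/h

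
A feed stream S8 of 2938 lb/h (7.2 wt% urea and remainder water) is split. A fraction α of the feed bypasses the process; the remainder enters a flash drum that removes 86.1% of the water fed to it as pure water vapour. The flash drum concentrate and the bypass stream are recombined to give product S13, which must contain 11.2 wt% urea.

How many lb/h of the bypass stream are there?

1625 lb/h

All 2938×0.072 = 211.54 lb/h of urea reaches S13, so S13 = 211.54/0.112 = 1888.7 lb/h and vapour = 1049.3 lb/h.
The evaporator receives (1−α)·2938 of feed at 0.928 water and removes 0.861 of that water:
0.861×0.928×(1−α)×2938 = 1049.3
(1−α) = 1049.3/2347.5 = 0.4470;  α = 0.5530.
Bypass flow = 0.5530×2938 = 1624.8 lb/h.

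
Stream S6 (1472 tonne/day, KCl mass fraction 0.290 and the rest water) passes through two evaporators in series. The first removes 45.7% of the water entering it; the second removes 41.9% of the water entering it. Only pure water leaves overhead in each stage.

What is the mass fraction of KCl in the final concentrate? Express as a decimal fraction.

0.564

water in feed = 1472×0.710 = 1045.1 tonne/day.
After stage 1: water left = (1−0.457)×1045.1 = 567.5; stream total = 994.38 tonne/day.
After stage 2: water left = (1−0.419)×567.5 = 329.72; final concentrate = 756.6 tonne/day.
KCl fraction = 426.88/756.6 = 0.564.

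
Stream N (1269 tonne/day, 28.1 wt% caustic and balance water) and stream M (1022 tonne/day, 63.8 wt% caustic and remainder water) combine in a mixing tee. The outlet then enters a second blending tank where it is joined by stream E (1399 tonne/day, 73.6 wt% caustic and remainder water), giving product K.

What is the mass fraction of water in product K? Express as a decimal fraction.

Overall, product flow = 3690 tonne/day.
water in = 1269×0.719 + 1022×0.362 + 1399×0.264 = 1651.7 tonne/day.
water fraction in K = 0.448.

0.448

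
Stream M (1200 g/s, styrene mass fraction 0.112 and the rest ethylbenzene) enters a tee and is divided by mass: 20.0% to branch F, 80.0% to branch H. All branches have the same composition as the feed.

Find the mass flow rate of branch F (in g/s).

240 g/s

Branch F flow = 0.200×1200 = 240 g/s.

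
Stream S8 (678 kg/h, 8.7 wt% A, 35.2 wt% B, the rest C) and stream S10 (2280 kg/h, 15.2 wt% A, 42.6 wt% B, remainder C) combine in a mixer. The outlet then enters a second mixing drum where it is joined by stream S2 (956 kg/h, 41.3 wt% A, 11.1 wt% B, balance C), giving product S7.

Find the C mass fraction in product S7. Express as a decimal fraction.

0.459

Overall, product flow = 3914 kg/h.
C in = 678×0.561 + 2280×0.422 + 956×0.476 = 1797.6 kg/h.
C fraction in S7 = 0.459.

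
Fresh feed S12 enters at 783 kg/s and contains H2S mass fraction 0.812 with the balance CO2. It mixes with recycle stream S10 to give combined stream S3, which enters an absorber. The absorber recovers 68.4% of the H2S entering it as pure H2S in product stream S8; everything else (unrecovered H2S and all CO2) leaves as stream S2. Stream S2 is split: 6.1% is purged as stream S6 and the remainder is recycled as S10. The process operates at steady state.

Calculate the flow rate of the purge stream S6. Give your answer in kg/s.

CO2 enters only via S12 and leaves only via the purge: 783×0.188 = 0.061×(CO2 in S2), and the absorber passes all CO2, so CO2 in S3 = CO2 in S2 = 2413.2 kg/s.
H2S in S3: m_A = 783×0.812 + (1−0.061)·(1−0.684)·m_A, so m_A = 635.8/0.7033 = 904.05 kg/s.
S2 = (1−0.684)×904.05 + 2413.2 = 2698.9 kg/s.
Purge S6 = 0.061×2698.9 = 164.63 kg/s.

164.6 kg/s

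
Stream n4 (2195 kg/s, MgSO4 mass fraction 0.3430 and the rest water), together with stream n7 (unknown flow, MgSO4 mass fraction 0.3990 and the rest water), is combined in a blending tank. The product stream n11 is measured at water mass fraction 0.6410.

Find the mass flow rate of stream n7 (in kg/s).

Let n7 be the unknown flow. Total out = 2195 + n7.
water balance: 1442.1 + 0.601·n7 = 0.641·(2195 + n7)
(0.601 − 0.641)·n7 = 0.641×2195 − 1442.1 = -35.12
n7 = -35.12 / -0.040 = 878 kg/s

878 kg/s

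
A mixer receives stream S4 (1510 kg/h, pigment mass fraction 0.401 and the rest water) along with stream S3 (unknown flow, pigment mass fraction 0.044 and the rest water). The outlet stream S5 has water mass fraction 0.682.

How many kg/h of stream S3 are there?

457.4 kg/h

Let S3 be the unknown flow. Total out = 1510 + S3.
water balance: 904.49 + 0.956·S3 = 0.682·(1510 + S3)
(0.956 − 0.682)·S3 = 0.682×1510 − 904.49 = 125.33
S3 = 125.33 / 0.274 = 457.41 kg/h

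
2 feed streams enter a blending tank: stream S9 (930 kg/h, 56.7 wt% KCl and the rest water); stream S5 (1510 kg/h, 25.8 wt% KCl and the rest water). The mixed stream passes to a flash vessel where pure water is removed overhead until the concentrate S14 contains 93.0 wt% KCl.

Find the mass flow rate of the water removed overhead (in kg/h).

KCl entering = 930×0.567 + 1510×0.258 = 916.89 kg/h.
All KCl reports to S14, so S14 = 916.89/0.930 = 985.9 kg/h.
Total feed = 2440 kg/h; overhead = 2440 − 985.9 = 1454.1 kg/h.

1454 kg/h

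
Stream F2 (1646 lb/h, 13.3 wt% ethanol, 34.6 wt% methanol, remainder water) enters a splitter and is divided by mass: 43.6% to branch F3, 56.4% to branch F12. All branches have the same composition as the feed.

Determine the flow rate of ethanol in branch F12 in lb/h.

Branch F12 total = 0.564×1646 = 928.34 lb/h.
ethanol in F12 = 0.133×928.34 = 123.47 lb/h.

123.5 lb/h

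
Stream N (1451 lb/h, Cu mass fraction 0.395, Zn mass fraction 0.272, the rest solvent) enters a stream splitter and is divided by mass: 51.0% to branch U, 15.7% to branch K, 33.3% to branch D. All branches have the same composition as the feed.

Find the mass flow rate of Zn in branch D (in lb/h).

131.4 lb/h

Branch D total = 0.333×1451 = 483.18 lb/h.
Zn in D = 0.272×483.18 = 131.43 lb/h.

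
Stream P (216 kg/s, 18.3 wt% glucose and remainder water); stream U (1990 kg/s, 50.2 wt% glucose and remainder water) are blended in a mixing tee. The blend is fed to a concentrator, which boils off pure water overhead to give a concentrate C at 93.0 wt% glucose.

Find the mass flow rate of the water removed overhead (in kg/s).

glucose entering = 216×0.183 + 1990×0.502 = 1038.5 kg/s.
All glucose reports to C, so C = 1038.5/0.930 = 1116.7 kg/s.
Total feed = 2206 kg/s; overhead = 2206 − 1116.7 = 1089.3 kg/s.

1089 kg/s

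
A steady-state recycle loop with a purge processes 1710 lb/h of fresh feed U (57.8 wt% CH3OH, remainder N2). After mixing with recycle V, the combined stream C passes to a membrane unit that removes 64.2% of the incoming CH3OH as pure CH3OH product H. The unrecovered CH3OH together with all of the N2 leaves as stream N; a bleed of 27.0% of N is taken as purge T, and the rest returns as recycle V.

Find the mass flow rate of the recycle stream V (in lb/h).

N2 enters only via U and leaves only via the purge: 1710×0.422 = 0.270×(N2 in N), and the membrane unit passes all N2, so N2 in C = N2 in N = 2672.7 lb/h.
CH3OH in C: m_A = 1710×0.578 + (1−0.270)·(1−0.642)·m_A, so m_A = 988.38/0.7387 = 1338.1 lb/h.
N = (1−0.642)×1338.1 + 2672.7 = 3151.7 lb/h.
Recycle V = (1−0.270)×3151.7 = 2300.7 lb/h.

2301 lb/h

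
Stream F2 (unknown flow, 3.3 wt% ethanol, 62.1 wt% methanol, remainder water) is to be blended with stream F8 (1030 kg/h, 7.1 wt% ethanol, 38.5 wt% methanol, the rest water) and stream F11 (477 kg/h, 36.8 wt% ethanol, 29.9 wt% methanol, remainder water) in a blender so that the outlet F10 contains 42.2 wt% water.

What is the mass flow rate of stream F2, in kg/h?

1095 kg/h

Let F2 be the unknown flow. Total out = 1507 + F2.
water balance: 719.16 + 0.346·F2 = 0.422·(1507 + F2)
(0.346 − 0.422)·F2 = 0.422×1507 − 719.16 = -83.207
F2 = -83.207 / -0.076 = 1094.8 kg/h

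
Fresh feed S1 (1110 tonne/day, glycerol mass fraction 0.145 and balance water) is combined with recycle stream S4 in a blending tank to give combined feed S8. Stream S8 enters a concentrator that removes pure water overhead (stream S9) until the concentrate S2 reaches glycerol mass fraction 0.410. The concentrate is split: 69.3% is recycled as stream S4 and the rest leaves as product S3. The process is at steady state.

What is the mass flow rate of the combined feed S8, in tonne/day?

1996 tonne/day

Overall glycerol balance (none leaves overhead): glycerol in fresh feed = glycerol in product, i.e. 1110×0.145 = (1−0.693)·S2·0.410.
S2 = 160.95/(0.410×0.307) = 1278.7 tonne/day.
Recycle S4 = 0.693×1278.7 = 886.14 tonne/day.
Combined feed S8 = 1110 + 886.14 = 1996.1 tonne/day.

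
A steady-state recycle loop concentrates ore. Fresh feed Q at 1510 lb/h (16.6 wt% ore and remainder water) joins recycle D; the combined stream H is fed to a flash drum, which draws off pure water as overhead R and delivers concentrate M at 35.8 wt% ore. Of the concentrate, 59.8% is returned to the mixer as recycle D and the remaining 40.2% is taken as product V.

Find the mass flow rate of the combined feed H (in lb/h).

Overall ore balance (none leaves overhead): ore in fresh feed = ore in product, i.e. 1510×0.166 = (1−0.598)·M·0.358.
M = 250.66/(0.358×0.402) = 1741.7 lb/h.
Recycle D = 0.598×1741.7 = 1041.5 lb/h.
Combined feed H = 1510 + 1041.5 = 2551.5 lb/h.

2552 lb/h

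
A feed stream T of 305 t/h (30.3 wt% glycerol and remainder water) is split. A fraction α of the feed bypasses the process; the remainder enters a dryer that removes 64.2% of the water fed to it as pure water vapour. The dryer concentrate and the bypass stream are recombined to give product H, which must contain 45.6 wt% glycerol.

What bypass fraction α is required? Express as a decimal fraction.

All 305×0.303 = 92.415 t/h of glycerol reaches H, so H = 92.415/0.456 = 202.66 t/h and vapour = 102.34 t/h.
The evaporator receives (1−α)·305 of feed at 0.697 water and removes 0.642 of that water:
0.642×0.697×(1−α)×305 = 102.34
(1−α) = 102.34/136.48 = 0.7498;  α = 0.2502.

0.250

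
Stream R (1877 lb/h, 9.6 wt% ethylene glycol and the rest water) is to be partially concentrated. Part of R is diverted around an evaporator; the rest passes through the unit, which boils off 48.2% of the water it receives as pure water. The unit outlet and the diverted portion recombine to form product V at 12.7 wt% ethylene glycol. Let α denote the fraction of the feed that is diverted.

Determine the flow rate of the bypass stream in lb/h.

825.5 lb/h

All 1877×0.096 = 180.19 lb/h of ethylene glycol reaches V, so V = 180.19/0.127 = 1418.8 lb/h and vapour = 458.17 lb/h.
The evaporator receives (1−α)·1877 of feed at 0.904 water and removes 0.482 of that water:
0.482×0.904×(1−α)×1877 = 458.17
(1−α) = 458.17/817.86 = 0.5602;  α = 0.4398.
Bypass flow = 0.4398×1877 = 825.51 lb/h.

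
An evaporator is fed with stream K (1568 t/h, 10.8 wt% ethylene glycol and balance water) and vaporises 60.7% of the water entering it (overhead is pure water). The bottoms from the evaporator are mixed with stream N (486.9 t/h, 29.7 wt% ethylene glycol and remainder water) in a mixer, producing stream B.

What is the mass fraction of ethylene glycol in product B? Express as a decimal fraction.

Vapour removed = 0.607×0.892×1568 = 848.98 t/h; concentrate = 719.02 t/h.
ethylene glycol reaching the mixer = 169.34 (from concentrate) + 486.9×0.297 = 313.95 t/h.
Product flow = 719.02 + 486.9 = 1205.9 t/h; ethylene glycol fraction = 0.260.

0.260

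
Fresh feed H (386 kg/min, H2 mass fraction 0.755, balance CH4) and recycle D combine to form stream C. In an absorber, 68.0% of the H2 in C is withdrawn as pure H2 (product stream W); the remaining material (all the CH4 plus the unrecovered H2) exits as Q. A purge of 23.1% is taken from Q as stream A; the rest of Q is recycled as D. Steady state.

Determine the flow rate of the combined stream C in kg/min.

795.9 kg/min

CH4 enters only via H and leaves only via the purge: 386×0.245 = 0.231×(CH4 in Q), and the absorber passes all CH4, so CH4 in C = CH4 in Q = 409.39 kg/min.
H2 in C: m_A = 386×0.755 + (1−0.231)·(1−0.680)·m_A, so m_A = 291.43/0.7539 = 386.55 kg/min.
C = 386.55 + 409.39 = 795.95 kg/min.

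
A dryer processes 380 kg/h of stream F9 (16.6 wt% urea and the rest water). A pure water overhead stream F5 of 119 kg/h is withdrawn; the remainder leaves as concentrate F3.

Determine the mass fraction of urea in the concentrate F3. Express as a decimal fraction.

urea is not removed: 380×0.166 = 63.08 kg/h of urea enters F3.
Concentrate = 380 − 119 = 261 kg/h.
Mass fraction = 63.08/261 = 0.2417.

0.2417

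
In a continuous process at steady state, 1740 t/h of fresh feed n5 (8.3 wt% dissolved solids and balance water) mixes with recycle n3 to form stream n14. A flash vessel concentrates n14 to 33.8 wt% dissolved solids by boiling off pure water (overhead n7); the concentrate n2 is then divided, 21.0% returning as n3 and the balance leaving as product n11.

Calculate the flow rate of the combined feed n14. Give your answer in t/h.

1854 t/h

Overall dissolved solids balance (none leaves overhead): dissolved solids in fresh feed = dissolved solids in product, i.e. 1740×0.083 = (1−0.210)·n2·0.338.
n2 = 144.42/(0.338×0.790) = 540.86 t/h.
Recycle n3 = 0.210×540.86 = 113.58 t/h.
Combined feed n14 = 1740 + 113.58 = 1853.6 t/h.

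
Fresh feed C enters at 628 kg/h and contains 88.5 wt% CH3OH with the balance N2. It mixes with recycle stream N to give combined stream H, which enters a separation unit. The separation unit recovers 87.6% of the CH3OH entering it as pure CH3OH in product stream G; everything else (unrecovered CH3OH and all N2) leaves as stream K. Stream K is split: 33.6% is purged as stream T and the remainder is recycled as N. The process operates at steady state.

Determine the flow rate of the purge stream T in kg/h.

N2 enters only via C and leaves only via the purge: 628×0.115 = 0.336×(N2 in K), and the separation unit passes all N2, so N2 in H = N2 in K = 214.94 kg/h.
CH3OH in H: m_A = 628×0.885 + (1−0.336)·(1−0.876)·m_A, so m_A = 555.78/0.9177 = 605.65 kg/h.
K = (1−0.876)×605.65 + 214.94 = 290.04 kg/h.
Purge T = 0.336×290.04 = 97.454 kg/h.

97.45 kg/h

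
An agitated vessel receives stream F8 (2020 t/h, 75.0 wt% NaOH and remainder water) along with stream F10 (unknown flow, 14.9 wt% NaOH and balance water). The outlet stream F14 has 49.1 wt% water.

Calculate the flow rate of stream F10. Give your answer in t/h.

1352 t/h

Let F10 be the unknown flow. Total out = 2020 + F10.
water balance: 505 + 0.851·F10 = 0.491·(2020 + F10)
(0.851 − 0.491)·F10 = 0.491×2020 − 505 = 486.82
F10 = 486.82 / 0.360 = 1352.3 t/h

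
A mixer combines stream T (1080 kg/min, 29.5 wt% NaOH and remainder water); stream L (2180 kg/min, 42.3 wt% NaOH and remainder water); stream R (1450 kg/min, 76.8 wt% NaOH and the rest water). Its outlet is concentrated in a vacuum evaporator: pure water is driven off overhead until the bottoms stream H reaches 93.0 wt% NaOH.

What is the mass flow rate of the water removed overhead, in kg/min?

2178 kg/min

NaOH entering = 1080×0.295 + 2180×0.423 + 1450×0.768 = 2354.3 kg/min.
All NaOH reports to H, so H = 2354.3/0.930 = 2531.5 kg/min.
Total feed = 4710 kg/min; overhead = 4710 − 2531.5 = 2178.5 kg/min.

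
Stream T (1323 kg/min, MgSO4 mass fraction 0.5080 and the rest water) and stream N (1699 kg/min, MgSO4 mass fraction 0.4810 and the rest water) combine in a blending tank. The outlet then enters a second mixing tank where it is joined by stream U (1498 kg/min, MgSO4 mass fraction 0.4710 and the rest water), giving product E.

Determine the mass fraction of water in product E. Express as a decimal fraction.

Overall, product flow = 4520 kg/min.
water in = 1323×0.492 + 1699×0.519 + 1498×0.529 = 2325.1 kg/min.
water fraction in E = 0.5144.

0.5144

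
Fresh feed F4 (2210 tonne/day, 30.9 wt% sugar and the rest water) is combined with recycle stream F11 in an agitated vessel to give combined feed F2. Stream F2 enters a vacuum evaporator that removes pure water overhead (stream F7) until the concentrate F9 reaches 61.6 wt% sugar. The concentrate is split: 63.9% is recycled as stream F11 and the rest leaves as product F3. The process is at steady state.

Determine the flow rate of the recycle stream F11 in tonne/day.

1962 tonne/day

Overall sugar balance (none leaves overhead): sugar in fresh feed = sugar in product, i.e. 2210×0.309 = (1−0.639)·F9·0.616.
F9 = 682.89/(0.616×0.361) = 3070.9 tonne/day.
Recycle F11 = 0.639×3070.9 = 1962.3 tonne/day.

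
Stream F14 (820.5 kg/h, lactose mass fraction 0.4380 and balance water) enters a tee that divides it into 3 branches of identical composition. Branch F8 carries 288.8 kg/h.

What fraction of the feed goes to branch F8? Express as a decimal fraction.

0.352

Fraction to F8 = 288.8/820.5 = 0.3520.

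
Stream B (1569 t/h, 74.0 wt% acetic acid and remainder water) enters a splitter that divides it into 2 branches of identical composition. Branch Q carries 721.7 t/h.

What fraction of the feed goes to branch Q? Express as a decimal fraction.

Fraction to Q = 721.7/1569 = 0.4600.

0.460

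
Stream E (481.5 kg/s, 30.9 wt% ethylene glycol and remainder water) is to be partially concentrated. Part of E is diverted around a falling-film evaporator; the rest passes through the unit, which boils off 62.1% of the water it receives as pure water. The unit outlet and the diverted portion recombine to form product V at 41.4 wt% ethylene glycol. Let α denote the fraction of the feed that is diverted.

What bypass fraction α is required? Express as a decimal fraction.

All 481.5×0.309 = 148.78 kg/s of ethylene glycol reaches V, so V = 148.78/0.414 = 359.38 kg/s and vapour = 122.12 kg/s.
The evaporator receives (1−α)·481.5 of feed at 0.691 water and removes 0.621 of that water:
0.621×0.691×(1−α)×481.5 = 122.12
(1−α) = 122.12/206.62 = 0.5910;  α = 0.4090.

0.409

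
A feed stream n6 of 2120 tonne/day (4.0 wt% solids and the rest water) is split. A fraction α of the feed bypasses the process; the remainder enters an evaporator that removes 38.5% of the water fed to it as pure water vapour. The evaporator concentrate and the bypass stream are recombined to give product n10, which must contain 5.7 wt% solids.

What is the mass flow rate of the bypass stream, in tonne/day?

All 2120×0.040 = 84.8 tonne/day of solids reaches n10, so n10 = 84.8/0.057 = 1487.7 tonne/day and vapour = 632.28 tonne/day.
The evaporator receives (1−α)·2120 of feed at 0.960 water and removes 0.385 of that water:
0.385×0.960×(1−α)×2120 = 632.28
(1−α) = 632.28/783.55 = 0.8069;  α = 0.1931.
Bypass flow = 0.1931×2120 = 409.28 tonne/day.

409.3 tonne/day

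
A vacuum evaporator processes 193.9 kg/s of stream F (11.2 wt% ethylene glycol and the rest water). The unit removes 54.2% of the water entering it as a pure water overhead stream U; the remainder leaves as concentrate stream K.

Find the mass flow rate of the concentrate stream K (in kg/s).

water entering = 193.9×0.888 = 172.18 kg/s; overhead removed = 0.542×172.18 = 93.323 kg/s.
Concentrate = 193.9 − 93.323 = 100.58 kg/s.

100.6 kg/s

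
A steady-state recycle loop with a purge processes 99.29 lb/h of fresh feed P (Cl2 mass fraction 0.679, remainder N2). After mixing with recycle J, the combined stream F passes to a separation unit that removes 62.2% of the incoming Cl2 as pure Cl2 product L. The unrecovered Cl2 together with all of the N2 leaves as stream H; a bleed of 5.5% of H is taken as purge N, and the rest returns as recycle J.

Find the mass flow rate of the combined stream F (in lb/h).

684.4 lb/h

N2 enters only via P and leaves only via the purge: 99.29×0.321 = 0.055×(N2 in H), and the separation unit passes all N2, so N2 in F = N2 in H = 579.49 lb/h.
Cl2 in F: m_A = 99.29×0.679 + (1−0.055)·(1−0.622)·m_A, so m_A = 67.418/0.6428 = 104.88 lb/h.
F = 104.88 + 579.49 = 684.38 lb/h.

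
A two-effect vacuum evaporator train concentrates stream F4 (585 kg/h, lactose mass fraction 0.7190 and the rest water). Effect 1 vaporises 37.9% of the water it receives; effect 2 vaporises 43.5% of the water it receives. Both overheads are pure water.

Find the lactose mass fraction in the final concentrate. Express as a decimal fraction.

0.8794

water in feed = 585×0.281 = 164.39 kg/h.
After stage 1: water left = (1−0.379)×164.39 = 102.08; stream total = 522.7 kg/h.
After stage 2: water left = (1−0.435)×102.08 = 57.677; final concentrate = 478.29 kg/h.
lactose fraction = 420.62/478.29 = 0.8794.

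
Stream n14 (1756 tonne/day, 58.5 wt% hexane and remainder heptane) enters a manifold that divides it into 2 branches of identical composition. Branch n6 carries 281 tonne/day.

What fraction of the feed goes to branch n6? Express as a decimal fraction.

Fraction to n6 = 281/1756 = 0.1600.

0.160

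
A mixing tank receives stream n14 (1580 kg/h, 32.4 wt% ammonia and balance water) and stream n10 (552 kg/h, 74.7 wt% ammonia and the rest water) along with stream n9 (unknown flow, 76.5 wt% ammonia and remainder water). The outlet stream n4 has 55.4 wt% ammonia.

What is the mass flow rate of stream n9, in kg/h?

Let n9 be the unknown flow. Total out = 2132 + n9.
ammonia balance: 924.26 + 0.765·n9 = 0.554·(2132 + n9)
(0.765 − 0.554)·n9 = 0.554×2132 − 924.26 = 256.86
n9 = 256.86 / 0.211 = 1217.4 kg/h

1217 kg/h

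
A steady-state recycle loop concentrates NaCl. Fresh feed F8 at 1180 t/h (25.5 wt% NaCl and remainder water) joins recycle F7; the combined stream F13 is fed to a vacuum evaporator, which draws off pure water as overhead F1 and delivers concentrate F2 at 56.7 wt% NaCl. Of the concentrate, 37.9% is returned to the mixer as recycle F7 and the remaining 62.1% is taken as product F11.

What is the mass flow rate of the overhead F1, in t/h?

Overall NaCl balance (none leaves overhead): NaCl in fresh feed = NaCl in product, i.e. 1180×0.255 = (1−0.379)·F2·0.567.
F2 = 300.9/(0.567×0.621) = 854.57 t/h.
Recycle F7 = 0.379×854.57 = 323.88 t/h.
Combined feed F13 = 1180 + 323.88 = 1503.9 t/h.
Overhead F1 = F13 − F2 = 1503.9 − 854.57 = 649.31 t/h.

649.3 t/h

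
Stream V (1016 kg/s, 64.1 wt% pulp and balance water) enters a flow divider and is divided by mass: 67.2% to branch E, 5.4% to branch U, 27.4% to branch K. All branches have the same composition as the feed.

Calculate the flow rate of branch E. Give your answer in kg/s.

682.8 kg/s

Branch E flow = 0.672×1016 = 682.75 kg/s.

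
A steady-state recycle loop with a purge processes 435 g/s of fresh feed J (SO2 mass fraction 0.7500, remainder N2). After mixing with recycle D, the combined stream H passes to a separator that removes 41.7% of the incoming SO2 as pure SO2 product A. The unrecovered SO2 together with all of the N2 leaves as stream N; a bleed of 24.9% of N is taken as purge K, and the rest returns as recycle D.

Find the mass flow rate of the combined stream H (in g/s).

N2 enters only via J and leaves only via the purge: 435×0.250 = 0.249×(N2 in N), and the separator passes all N2, so N2 in H = N2 in N = 436.75 g/s.
SO2 in H: m_A = 435×0.750 + (1−0.249)·(1−0.417)·m_A, so m_A = 326.25/0.5622 = 580.34 g/s.
H = 580.34 + 436.75 = 1017.1 g/s.

1017 g/s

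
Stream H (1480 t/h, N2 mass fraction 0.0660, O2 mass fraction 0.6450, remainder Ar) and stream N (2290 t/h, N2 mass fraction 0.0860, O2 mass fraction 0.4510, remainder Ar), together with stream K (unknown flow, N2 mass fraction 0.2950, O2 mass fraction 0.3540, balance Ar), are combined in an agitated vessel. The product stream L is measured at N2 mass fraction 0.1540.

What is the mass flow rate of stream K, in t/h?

2028 t/h

Let K be the unknown flow. Total out = 3770 + K.
N2 balance: 294.62 + 0.295·K = 0.154·(3770 + K)
(0.295 − 0.154)·K = 0.154×3770 − 294.62 = 285.96
K = 285.96 / 0.141 = 2028.1 t/h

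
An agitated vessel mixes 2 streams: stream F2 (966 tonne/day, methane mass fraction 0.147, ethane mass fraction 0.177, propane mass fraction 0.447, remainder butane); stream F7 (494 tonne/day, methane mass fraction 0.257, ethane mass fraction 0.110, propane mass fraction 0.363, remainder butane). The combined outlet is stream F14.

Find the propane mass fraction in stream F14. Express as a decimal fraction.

0.419

Total flow out = 966 + 494 = 1460 tonne/day.
propane in = 966×0.447 + 494×0.363 = 611.12 tonne/day.
propane mass fraction in F14 = 611.12/1460 = 0.419.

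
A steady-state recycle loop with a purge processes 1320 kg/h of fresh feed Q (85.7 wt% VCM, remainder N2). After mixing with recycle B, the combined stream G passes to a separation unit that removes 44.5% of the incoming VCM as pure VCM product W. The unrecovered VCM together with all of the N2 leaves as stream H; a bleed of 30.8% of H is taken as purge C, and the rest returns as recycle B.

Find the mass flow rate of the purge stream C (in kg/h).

N2 enters only via Q and leaves only via the purge: 1320×0.143 = 0.308×(N2 in H), and the separation unit passes all N2, so N2 in G = N2 in H = 612.86 kg/h.
VCM in G: m_A = 1320×0.857 + (1−0.308)·(1−0.445)·m_A, so m_A = 1131.2/0.6159 = 1836.6 kg/h.
H = (1−0.445)×1836.6 + 612.86 = 1632.2 kg/h.
Purge C = 0.308×1632.2 = 502.71 kg/h.

502.7 kg/h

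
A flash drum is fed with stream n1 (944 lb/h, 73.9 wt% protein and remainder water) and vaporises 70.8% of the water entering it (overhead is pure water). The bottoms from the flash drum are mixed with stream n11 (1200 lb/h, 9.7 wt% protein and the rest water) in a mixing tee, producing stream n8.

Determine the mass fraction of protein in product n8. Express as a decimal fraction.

Vapour removed = 0.708×0.261×944 = 174.44 lb/h; concentrate = 769.56 lb/h.
protein reaching the mixer = 697.62 (from concentrate) + 1200×0.097 = 814.02 lb/h.
Product flow = 769.56 + 1200 = 1969.6 lb/h; protein fraction = 0.413.

0.413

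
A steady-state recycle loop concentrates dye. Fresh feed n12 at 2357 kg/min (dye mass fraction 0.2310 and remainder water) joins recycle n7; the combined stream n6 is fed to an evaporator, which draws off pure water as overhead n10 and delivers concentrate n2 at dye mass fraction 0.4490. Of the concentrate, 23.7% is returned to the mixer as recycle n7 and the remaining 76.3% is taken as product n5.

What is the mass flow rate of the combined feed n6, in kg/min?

2734 kg/min

Overall dye balance (none leaves overhead): dye in fresh feed = dye in product, i.e. 2357×0.231 = (1−0.237)·n2·0.449.
n2 = 544.47/(0.449×0.763) = 1589.3 kg/min.
Recycle n7 = 0.237×1589.3 = 376.66 kg/min.
Combined feed n6 = 2357 + 376.66 = 2733.7 kg/min.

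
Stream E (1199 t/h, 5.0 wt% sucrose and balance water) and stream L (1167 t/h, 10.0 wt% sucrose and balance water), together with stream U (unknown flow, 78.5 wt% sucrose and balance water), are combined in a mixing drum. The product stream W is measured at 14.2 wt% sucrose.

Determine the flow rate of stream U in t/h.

247.8 t/h

Let U be the unknown flow. Total out = 2366 + U.
sucrose balance: 176.65 + 0.785·U = 0.142·(2366 + U)
(0.785 − 0.142)·U = 0.142×2366 − 176.65 = 159.32
U = 159.32 / 0.643 = 247.78 t/h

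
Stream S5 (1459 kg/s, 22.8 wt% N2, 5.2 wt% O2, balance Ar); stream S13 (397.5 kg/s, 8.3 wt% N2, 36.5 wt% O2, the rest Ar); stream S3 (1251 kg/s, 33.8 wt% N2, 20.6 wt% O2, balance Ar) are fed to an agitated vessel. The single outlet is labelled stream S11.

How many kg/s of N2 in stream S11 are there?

N2 out = N2 in = 1459×0.228 + 397.5×0.083 + 1251×0.338 = 788.48 kg/s.

788.5 kg/s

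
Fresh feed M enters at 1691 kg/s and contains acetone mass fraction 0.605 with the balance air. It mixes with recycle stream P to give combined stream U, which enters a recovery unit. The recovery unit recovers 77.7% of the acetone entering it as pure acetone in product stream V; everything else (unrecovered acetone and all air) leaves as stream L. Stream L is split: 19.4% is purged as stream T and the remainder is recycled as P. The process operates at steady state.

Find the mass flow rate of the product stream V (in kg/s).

acetone in U: m_A = 1691×0.605 + (1−0.194)·(1−0.777)·m_A, so m_A = 1023.1/0.8203 = 1247.2 kg/s.
Product V = 0.777×1247.2 = 969.1 kg/s.

969.1 kg/s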